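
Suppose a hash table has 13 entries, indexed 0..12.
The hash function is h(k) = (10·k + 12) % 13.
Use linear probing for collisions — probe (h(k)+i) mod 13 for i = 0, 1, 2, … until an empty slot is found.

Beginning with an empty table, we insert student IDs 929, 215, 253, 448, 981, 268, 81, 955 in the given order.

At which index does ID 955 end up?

11

929: h=7 → slot 7
215: h=4 → slot 4
253: h=7, probe 7,8 → slot 8
448: h=7, probe 7,8,9 → slot 9
981: h=7, probe 7,8,9,10 → slot 10
268: h=1 → slot 1
81: h=3 → slot 3
955: h=7, probe 7,8,9,10,11 → slot 11
Table: [—, 268, —, 81, 215, —, —, 929, 253, 448, 981, 955, —]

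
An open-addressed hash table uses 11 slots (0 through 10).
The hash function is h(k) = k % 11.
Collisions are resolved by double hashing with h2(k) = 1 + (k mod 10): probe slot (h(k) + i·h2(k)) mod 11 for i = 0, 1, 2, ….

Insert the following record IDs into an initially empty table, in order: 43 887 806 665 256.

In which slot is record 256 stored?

6

Insert 43: h=10, slot 10 empty → index 10.
Insert 887: h=7, slot 7 empty → index 7.
Insert 806: h=3, slot 3 empty → index 3.
Insert 665: h=5, slot 5 empty → index 5.
Insert 256: h=3, h2=7, slots 3,10 occupied → index 6.
Table: [-, -, -, 806, -, 665, 256, 887, -, -, 43]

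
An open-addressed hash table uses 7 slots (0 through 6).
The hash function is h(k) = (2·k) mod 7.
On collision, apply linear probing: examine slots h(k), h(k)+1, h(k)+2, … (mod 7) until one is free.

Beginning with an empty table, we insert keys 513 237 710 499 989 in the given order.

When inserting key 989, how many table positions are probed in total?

513: h=4 → slot 4
237: h=5 → slot 5
710: h=6 → slot 6
499: h=4, probe 4,5,6,0 → slot 0
989: h=4, probe 4,5,6,0,1 → slot 1
Table: [499, 989, —, —, 513, 237, 710]

5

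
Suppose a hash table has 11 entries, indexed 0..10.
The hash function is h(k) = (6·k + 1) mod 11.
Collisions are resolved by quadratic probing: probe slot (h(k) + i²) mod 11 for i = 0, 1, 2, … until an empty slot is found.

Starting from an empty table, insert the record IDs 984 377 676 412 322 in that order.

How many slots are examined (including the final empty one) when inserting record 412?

3

984: h=9 → slot 9
377: h=8 → slot 8
676: h=9, probe 9,10 → slot 10
412: h=9, probe 9,10,2 → slot 2
322: h=8, probe 8,9,1 → slot 1
Table: [_, 322, 412, _, _, _, _, _, 377, 984, 676]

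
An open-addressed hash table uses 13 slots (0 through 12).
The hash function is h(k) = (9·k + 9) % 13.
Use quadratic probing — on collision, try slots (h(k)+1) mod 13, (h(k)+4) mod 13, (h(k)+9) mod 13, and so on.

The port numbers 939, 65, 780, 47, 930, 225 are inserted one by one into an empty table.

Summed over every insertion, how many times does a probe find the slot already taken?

939: h=10 -> slot 10
65: h=9 -> slot 9
780: h=9, probe 9,10,0 -> slot 0
47: h=3 -> slot 3
930: h=7 -> slot 7
225: h=6 -> slot 6
Table: [780, _, _, 47, _, _, 225, 930, _, 65, 939, _, _]

2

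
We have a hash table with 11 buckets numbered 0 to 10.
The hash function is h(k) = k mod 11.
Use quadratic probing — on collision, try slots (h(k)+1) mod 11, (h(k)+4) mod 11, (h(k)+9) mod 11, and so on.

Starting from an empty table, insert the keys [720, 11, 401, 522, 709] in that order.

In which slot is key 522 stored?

9

Insert 720: h=5, slot 5 empty -> index 5.
Insert 11: h=0, slot 0 empty -> index 0.
Insert 401: h=5, slot 5 occupied -> index 6.
Insert 522: h=5, slots 5,6 occupied -> index 9.
Insert 709: h=5, slots 5,6,9 occupied -> index 3.
Table: [11, -, -, 709, -, 720, 401, -, -, 522, -]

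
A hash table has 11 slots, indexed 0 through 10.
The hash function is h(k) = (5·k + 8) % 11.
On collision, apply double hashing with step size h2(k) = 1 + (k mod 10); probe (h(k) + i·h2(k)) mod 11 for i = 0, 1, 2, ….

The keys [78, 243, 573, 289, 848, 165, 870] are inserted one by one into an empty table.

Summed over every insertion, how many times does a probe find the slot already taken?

5

78: h=2 → slot 2
243: h=2, h2=4, probe 2,6 → slot 6
573: h=2, h2=4, probe 2,6,10 → slot 10
289: h=1 → slot 1
848: h=2, h2=9, probe 2,0 → slot 0
165: h=8 → slot 8
870: h=2, h2=1, probe 2,3 → slot 3
Table: [848, 289, 78, 870, -, -, 243, -, 165, -, 573]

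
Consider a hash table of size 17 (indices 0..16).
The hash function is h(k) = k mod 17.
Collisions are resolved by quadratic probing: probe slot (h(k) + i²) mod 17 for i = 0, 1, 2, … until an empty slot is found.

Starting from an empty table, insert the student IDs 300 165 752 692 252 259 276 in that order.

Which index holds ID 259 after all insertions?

300 hashes to 11; slot 11 is free -> place at 11.
165 hashes to 12; slot 12 is free -> place at 12.
752 hashes to 4; slot 4 is free -> place at 4.
692 hashes to 12; 12 taken -> place at 13.
252 hashes to 14; slot 14 is free -> place at 14.
259 hashes to 4; 4 taken -> place at 5.
276 hashes to 4; 4,5 taken -> place at 8.
Table: [—, —, —, —, 752, 259, —, —, 276, —, —, 300, 165, 692, 252, —, —]

5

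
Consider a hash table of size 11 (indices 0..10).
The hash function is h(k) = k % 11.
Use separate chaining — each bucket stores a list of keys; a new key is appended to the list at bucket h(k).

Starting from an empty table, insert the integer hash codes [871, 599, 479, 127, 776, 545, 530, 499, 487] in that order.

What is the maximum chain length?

4

871 -> bucket 2
599 -> bucket 5
479 -> bucket 6
127 -> bucket 6 (collision)
776 -> bucket 6 (collision)
545 -> bucket 6 (collision)
530 -> bucket 2 (collision)
499 -> bucket 4
487 -> bucket 3
Final buckets:
0: ∅
1: ∅
2: 871 -> 530
3: 487
4: 499
5: 599
6: 479 -> 127 -> 776 -> 545
7: ∅
8: ∅
9: ∅
10: ∅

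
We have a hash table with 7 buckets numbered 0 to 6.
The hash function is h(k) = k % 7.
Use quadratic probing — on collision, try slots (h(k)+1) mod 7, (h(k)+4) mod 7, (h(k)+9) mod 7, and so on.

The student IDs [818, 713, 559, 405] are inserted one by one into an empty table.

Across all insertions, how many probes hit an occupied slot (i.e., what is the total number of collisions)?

818 hashes to 6; slot 6 is free => place at 6.
713 hashes to 6; 6 taken => place at 0.
559 hashes to 6; 6,0 taken => place at 3.
405 hashes to 6; 6,0,3 taken => place at 1.
Table: [713, 405, ., 559, ., ., 818]

6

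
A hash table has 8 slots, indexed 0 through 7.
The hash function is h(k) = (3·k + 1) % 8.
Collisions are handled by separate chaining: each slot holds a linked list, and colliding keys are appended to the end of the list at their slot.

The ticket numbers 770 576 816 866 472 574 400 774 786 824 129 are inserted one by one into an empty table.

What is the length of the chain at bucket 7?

770 → bucket 7
576 → bucket 1
816 → bucket 1 (collision)
866 → bucket 7 (collision)
472 → bucket 1 (collision)
574 → bucket 3
400 → bucket 1 (collision)
774 → bucket 3 (collision)
786 → bucket 7 (collision)
824 → bucket 1 (collision)
129 → bucket 4
Final buckets:
0: ∅
1: 576 -> 816 -> 472 -> 400 -> 824
2: ∅
3: 574 -> 774
4: 129
5: ∅
6: ∅
7: 770 -> 866 -> 786

3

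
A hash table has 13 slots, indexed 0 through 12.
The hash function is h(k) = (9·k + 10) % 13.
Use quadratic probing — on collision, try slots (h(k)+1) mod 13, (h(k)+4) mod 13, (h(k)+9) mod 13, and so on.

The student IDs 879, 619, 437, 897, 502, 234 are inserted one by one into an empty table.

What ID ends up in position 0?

Insert 879: h=4, slot 4 empty => index 4.
Insert 619: h=4, slot 4 occupied => index 5.
Insert 437: h=4, slots 4,5 occupied => index 8.
Insert 897: h=10, slot 10 empty => index 10.
Insert 502: h=4, slots 4,5,8 occupied => index 0.
Insert 234: h=10, slot 10 occupied => index 11.
Table: [502, _, _, _, 879, 619, _, _, 437, _, 897, 234, _]

502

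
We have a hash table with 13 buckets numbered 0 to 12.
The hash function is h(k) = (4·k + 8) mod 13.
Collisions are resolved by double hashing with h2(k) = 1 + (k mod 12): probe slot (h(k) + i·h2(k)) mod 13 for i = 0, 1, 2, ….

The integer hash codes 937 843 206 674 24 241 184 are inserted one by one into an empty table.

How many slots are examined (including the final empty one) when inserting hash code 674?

3

937: h=12 -> slot 12
843: h=0 -> slot 0
206: h=0, h2=3, probe 0,3 -> slot 3
674: h=0, h2=3, probe 0,3,6 -> slot 6
24: h=0, h2=1, probe 0,1 -> slot 1
241: h=10 -> slot 10
184: h=3, h2=5, probe 3,8 -> slot 8
Table: [843, 24, —, 206, —, —, 674, —, 184, —, 241, —, 937]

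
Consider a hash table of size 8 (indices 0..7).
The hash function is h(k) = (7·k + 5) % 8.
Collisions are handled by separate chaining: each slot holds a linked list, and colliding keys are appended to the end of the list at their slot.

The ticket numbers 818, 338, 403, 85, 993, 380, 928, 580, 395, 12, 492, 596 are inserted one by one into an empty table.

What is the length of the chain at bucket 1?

818 -> bucket 3
338 -> bucket 3 (collision)
403 -> bucket 2
85 -> bucket 0
993 -> bucket 4
380 -> bucket 1
928 -> bucket 5
580 -> bucket 1 (collision)
395 -> bucket 2 (collision)
12 -> bucket 1 (collision)
492 -> bucket 1 (collision)
596 -> bucket 1 (collision)
Final buckets:
0: 85
1: 380 -> 580 -> 12 -> 492 -> 596
2: 403 -> 395
3: 818 -> 338
4: 993
5: 928
6: .
7: .

5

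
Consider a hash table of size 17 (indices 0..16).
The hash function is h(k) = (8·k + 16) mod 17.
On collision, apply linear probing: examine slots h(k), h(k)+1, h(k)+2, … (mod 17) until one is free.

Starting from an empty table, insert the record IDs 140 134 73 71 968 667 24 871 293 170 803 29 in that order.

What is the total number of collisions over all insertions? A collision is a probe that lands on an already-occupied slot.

16

Insert 140: h=14, slot 14 empty -> index 14.
Insert 134: h=0, slot 0 empty -> index 0.
Insert 73: h=5, slot 5 empty -> index 5.
Insert 71: h=6, slot 6 empty -> index 6.
Insert 968: h=8, slot 8 empty -> index 8.
Insert 667: h=14, slot 14 occupied -> index 15.
Insert 24: h=4, slot 4 empty -> index 4.
Insert 871: h=14, slots 14,15 occupied -> index 16.
Insert 293: h=14, slots 14,15,16,0 occupied -> index 1.
Insert 170: h=16, slots 16,0,1 occupied -> index 2.
Insert 803: h=14, slots 14,15,16,0,1,2 occupied -> index 3.
Insert 29: h=10, slot 10 empty -> index 10.
Table: [134, 293, 170, 803, 24, 73, 71, -, 968, -, 29, -, -, -, 140, 667, 871]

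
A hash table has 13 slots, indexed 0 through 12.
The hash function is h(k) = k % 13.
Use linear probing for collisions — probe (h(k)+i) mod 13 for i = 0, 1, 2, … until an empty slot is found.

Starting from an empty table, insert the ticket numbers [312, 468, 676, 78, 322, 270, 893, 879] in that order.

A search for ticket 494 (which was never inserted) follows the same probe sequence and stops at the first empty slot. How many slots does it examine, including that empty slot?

5

312: h=0 => slot 0
468: h=0, probe 0,1 => slot 1
676: h=0, probe 0,1,2 => slot 2
78: h=0, probe 0,1,2,3 => slot 3
322: h=10 => slot 10
270: h=10, probe 10,11 => slot 11
893: h=9 => slot 9
879: h=8 => slot 8
Table: [312, 468, 676, 78, —, —, —, —, 879, 893, 322, 270, —]
Lookup 494: h=0, probe 0,1,2,3,4 → slot 4 empty, not found.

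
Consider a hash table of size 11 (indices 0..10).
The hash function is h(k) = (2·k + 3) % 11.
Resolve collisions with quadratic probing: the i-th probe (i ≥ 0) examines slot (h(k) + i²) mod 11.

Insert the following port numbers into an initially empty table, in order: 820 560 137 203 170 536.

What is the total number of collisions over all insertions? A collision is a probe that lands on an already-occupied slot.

3

Insert 820: h=4, slot 4 empty => index 4.
Insert 560: h=1, slot 1 empty => index 1.
Insert 137: h=2, slot 2 empty => index 2.
Insert 203: h=2, slot 2 occupied => index 3.
Insert 170: h=2, slots 2,3 occupied => index 6.
Insert 536: h=8, slot 8 empty => index 8.
Table: [-, 560, 137, 203, 820, -, 170, -, 536, -, -]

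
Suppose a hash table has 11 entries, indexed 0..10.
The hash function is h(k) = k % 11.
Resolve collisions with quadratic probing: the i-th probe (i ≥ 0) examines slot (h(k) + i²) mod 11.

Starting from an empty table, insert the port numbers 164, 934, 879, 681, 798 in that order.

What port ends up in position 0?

934

164: h=10 => slot 10
934: h=10, probe 10,0 => slot 0
879: h=10, probe 10,0,3 => slot 3
681: h=10, probe 10,0,3,8 => slot 8
798: h=6 => slot 6
Table: [934, -, -, 879, -, -, 798, -, 681, -, 164]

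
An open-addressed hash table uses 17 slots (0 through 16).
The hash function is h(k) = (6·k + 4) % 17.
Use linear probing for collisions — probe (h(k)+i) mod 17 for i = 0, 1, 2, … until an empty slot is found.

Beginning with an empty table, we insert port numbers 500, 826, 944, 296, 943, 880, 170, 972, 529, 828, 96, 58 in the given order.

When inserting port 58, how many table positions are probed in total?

6

Insert 500: h=12, slot 12 empty → index 12.
Insert 826: h=13, slot 13 empty → index 13.
Insert 944: h=7, slot 7 empty → index 7.
Insert 296: h=12, slots 12,13 occupied → index 14.
Insert 943: h=1, slot 1 empty → index 1.
Insert 880: h=14, slot 14 occupied → index 15.
Insert 170: h=4, slot 4 empty → index 4.
Insert 972: h=5, slot 5 empty → index 5.
Insert 529: h=16, slot 16 empty → index 16.
Insert 828: h=8, slot 8 empty → index 8.
Insert 96: h=2, slot 2 empty → index 2.
Insert 58: h=12, slots 12,13,14,15,16 occupied → index 0.
Table: [58, 943, 96, -, 170, 972, -, 944, 828, -, -, -, 500, 826, 296, 880, 529]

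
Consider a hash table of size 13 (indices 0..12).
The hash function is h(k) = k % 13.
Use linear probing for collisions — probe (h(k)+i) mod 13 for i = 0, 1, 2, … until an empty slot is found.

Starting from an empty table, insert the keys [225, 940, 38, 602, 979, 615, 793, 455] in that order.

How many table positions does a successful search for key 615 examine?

Insert 225: h=4, slot 4 empty → index 4.
Insert 940: h=4, slot 4 occupied → index 5.
Insert 38: h=12, slot 12 empty → index 12.
Insert 602: h=4, slots 4,5 occupied → index 6.
Insert 979: h=4, slots 4,5,6 occupied → index 7.
Insert 615: h=4, slots 4,5,6,7 occupied → index 8.
Insert 793: h=0, slot 0 empty → index 0.
Insert 455: h=0, slot 0 occupied → index 1.
Table: [793, 455, _, _, 225, 940, 602, 979, 615, _, _, _, 38]
Lookup 615: h=4, probe 4,5,6,7,8 → found at 8.

5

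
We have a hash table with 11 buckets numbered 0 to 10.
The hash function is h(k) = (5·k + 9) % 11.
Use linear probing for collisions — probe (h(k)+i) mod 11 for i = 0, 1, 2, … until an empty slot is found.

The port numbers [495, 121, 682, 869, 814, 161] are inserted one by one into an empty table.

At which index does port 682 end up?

Insert 495: h=9, slot 9 empty -> index 9.
Insert 121: h=9, slot 9 occupied -> index 10.
Insert 682: h=9, slots 9,10 occupied -> index 0.
Insert 869: h=9, slots 9,10,0 occupied -> index 1.
Insert 814: h=9, slots 9,10,0,1 occupied -> index 2.
Insert 161: h=0, slots 0,1,2 occupied -> index 3.
Table: [682, 869, 814, 161, _, _, _, _, _, 495, 121]

0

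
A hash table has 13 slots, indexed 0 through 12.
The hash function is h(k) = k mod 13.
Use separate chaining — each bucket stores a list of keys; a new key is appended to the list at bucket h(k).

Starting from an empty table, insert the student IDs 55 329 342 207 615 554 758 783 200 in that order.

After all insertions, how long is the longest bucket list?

4

55 → bucket 3
329 → bucket 4
342 → bucket 4 (collision)
207 → bucket 12
615 → bucket 4 (collision)
554 → bucket 8
758 → bucket 4 (collision)
783 → bucket 3 (collision)
200 → bucket 5
Final buckets:
0: -
1: -
2: -
3: 55 -> 783
4: 329 -> 342 -> 615 -> 758
5: 200
6: -
7: -
8: 554
9: -
10: -
11: -
12: 207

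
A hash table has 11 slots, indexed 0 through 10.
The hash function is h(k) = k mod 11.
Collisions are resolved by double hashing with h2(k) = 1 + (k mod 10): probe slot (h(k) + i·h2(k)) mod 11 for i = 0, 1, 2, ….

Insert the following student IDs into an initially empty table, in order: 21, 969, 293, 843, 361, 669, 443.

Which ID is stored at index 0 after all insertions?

21: h=10 => slot 10
969: h=1 => slot 1
293: h=7 => slot 7
843: h=7, h2=4, probe 7,0 => slot 0
361: h=9 => slot 9
669: h=9, h2=10, probe 9,8 => slot 8
443: h=3 => slot 3
Table: [843, 969, _, 443, _, _, _, 293, 669, 361, 21]

843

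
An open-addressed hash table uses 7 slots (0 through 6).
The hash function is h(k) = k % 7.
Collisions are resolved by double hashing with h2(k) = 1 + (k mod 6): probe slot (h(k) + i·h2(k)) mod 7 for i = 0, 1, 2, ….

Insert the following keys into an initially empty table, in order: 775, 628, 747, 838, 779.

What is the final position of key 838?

1

775 hashes to 5; slot 5 is free -> place at 5.
628 hashes to 5, h2=5; 5 taken -> place at 3.
747 hashes to 5, h2=4; 5 taken -> place at 2.
838 hashes to 5, h2=5; 5,3 taken -> place at 1.
779 hashes to 2, h2=6; 2,1 taken -> place at 0.
Table: [779, 838, 747, 628, —, 775, —]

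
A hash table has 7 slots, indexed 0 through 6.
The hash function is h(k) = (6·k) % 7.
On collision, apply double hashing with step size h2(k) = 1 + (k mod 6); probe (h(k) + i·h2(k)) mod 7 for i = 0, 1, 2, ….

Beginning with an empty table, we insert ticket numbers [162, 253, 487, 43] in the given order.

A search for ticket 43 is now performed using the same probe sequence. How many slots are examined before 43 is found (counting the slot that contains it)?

Insert 162: h=6, slot 6 empty -> index 6.
Insert 253: h=6, h2=2, slot 6 occupied -> index 1.
Insert 487: h=3, slot 3 empty -> index 3.
Insert 43: h=6, h2=2, slots 6,1,3 occupied -> index 5.
Table: [—, 253, —, 487, —, 43, 162]
Lookup 43: h=6, h2=2, probe 6,1,3,5 → found at 5.

4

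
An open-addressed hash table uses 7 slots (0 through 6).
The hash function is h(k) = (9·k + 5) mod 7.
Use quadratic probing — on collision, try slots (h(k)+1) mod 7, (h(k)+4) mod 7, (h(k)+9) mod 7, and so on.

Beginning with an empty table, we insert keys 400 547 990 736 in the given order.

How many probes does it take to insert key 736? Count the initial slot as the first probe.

Insert 400: h=0, slot 0 empty -> index 0.
Insert 547: h=0, slot 0 occupied -> index 1.
Insert 990: h=4, slot 4 empty -> index 4.
Insert 736: h=0, slots 0,1,4 occupied -> index 2.
Table: [400, 547, 736, —, 990, —, —]

4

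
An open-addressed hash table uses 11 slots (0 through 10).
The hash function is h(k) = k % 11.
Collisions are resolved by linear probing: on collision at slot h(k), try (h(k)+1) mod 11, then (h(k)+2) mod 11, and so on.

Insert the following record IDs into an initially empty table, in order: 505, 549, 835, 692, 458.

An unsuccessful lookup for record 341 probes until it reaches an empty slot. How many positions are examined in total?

4

Insert 505: h=10, slot 10 empty → index 10.
Insert 549: h=10, slot 10 occupied → index 0.
Insert 835: h=10, slots 10,0 occupied → index 1.
Insert 692: h=10, slots 10,0,1 occupied → index 2.
Insert 458: h=7, slot 7 empty → index 7.
Table: [549, 835, 692, -, -, -, -, 458, -, -, 505]
Lookup 341: h=0, probe 0,1,2,3 → slot 3 empty, not found.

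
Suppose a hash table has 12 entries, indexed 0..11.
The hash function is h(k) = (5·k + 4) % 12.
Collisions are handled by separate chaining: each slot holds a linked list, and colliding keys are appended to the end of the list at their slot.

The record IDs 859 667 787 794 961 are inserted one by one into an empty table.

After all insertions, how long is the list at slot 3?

Insert 859: h=3, bucket 3 empty -> new chain.
Insert 667: h=3, bucket 3 nonempty -> append to chain.
Insert 787: h=3, bucket 3 nonempty -> append to chain.
Insert 794: h=2, bucket 2 empty -> new chain.
Insert 961: h=9, bucket 9 empty -> new chain.
Final buckets:
0: -
1: -
2: 794
3: 859 -> 667 -> 787
4: -
5: -
6: -
7: -
8: -
9: 961
10: -
11: -

3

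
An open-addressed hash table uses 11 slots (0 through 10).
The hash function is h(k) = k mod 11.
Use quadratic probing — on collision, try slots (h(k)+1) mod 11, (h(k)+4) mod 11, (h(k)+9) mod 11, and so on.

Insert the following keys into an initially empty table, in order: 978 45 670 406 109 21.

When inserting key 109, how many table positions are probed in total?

4

978: h=10 -> slot 10
45: h=1 -> slot 1
670: h=10, probe 10,0 -> slot 0
406: h=10, probe 10,0,3 -> slot 3
109: h=10, probe 10,0,3,8 -> slot 8
21: h=10, probe 10,0,3,8,4 -> slot 4
Table: [670, 45, —, 406, 21, —, —, —, 109, —, 978]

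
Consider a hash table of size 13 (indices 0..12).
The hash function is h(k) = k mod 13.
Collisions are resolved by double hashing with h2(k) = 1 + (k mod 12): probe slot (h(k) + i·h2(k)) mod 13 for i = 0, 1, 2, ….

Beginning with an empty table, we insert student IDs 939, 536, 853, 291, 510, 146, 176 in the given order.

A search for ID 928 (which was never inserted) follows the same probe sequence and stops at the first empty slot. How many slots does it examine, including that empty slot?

Insert 939: h=3, slot 3 empty → index 3.
Insert 536: h=3, h2=9, slot 3 occupied → index 12.
Insert 853: h=8, slot 8 empty → index 8.
Insert 291: h=5, slot 5 empty → index 5.
Insert 510: h=3, h2=7, slot 3 occupied → index 10.
Insert 146: h=3, h2=3, slot 3 occupied → index 6.
Insert 176: h=7, slot 7 empty → index 7.
Table: [—, —, —, 939, —, 291, 146, 176, 853, —, 510, —, 536]
Lookup 928: h=5, h2=5, probe 5,10,2 → slot 2 empty, not found.

3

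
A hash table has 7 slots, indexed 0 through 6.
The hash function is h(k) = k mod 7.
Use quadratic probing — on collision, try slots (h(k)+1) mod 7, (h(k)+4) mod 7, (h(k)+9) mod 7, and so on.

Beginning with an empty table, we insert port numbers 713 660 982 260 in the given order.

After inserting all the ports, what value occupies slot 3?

Insert 713: h=6, slot 6 empty -> index 6.
Insert 660: h=2, slot 2 empty -> index 2.
Insert 982: h=2, slot 2 occupied -> index 3.
Insert 260: h=1, slot 1 empty -> index 1.
Table: [., 260, 660, 982, ., ., 713]

982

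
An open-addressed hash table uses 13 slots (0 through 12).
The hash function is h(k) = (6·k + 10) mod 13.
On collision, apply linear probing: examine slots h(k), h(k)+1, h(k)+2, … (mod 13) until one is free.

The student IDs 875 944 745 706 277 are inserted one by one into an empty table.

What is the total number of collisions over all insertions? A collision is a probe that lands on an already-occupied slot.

875: h=8 → slot 8
944: h=6 → slot 6
745: h=8, probe 8,9 → slot 9
706: h=8, probe 8,9,10 → slot 10
277: h=8, probe 8,9,10,11 → slot 11
Table: [∅, ∅, ∅, ∅, ∅, ∅, 944, ∅, 875, 745, 706, 277, ∅]

6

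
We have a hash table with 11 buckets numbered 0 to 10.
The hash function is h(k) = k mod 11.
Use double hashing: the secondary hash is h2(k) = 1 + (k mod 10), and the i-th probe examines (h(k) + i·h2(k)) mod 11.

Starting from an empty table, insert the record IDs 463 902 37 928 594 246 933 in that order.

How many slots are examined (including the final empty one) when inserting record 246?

3

Insert 463: h=1, slot 1 empty => index 1.
Insert 902: h=0, slot 0 empty => index 0.
Insert 37: h=4, slot 4 empty => index 4.
Insert 928: h=4, h2=9, slot 4 occupied => index 2.
Insert 594: h=0, h2=5, slot 0 occupied => index 5.
Insert 246: h=4, h2=7, slots 4,0 occupied => index 7.
Insert 933: h=9, slot 9 empty => index 9.
Table: [902, 463, 928, ∅, 37, 594, ∅, 246, ∅, 933, ∅]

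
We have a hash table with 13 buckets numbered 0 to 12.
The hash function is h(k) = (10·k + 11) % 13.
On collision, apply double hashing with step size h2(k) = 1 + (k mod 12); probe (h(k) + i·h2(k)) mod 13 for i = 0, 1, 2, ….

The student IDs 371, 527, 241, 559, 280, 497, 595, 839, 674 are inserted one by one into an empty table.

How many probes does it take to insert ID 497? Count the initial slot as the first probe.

371 hashes to 3; slot 3 is free => place at 3.
527 hashes to 3, h2=12; 3 taken => place at 2.
241 hashes to 3, h2=2; 3 taken => place at 5.
559 hashes to 11; slot 11 is free => place at 11.
280 hashes to 3, h2=5; 3 taken => place at 8.
497 hashes to 2, h2=6; 2,8 taken => place at 1.
595 hashes to 7; slot 7 is free => place at 7.
839 hashes to 3, h2=12; 3,2,1 taken => place at 0.
674 hashes to 4; slot 4 is free => place at 4.
Table: [839, 497, 527, 371, 674, 241, -, 595, 280, -, -, 559, -]

3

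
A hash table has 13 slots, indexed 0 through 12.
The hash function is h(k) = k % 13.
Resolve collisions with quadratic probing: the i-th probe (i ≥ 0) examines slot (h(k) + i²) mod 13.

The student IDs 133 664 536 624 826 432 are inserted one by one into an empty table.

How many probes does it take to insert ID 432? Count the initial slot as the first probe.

4

Insert 133: h=3, slot 3 empty => index 3.
Insert 664: h=1, slot 1 empty => index 1.
Insert 536: h=3, slot 3 occupied => index 4.
Insert 624: h=0, slot 0 empty => index 0.
Insert 826: h=7, slot 7 empty => index 7.
Insert 432: h=3, slots 3,4,7 occupied => index 12.
Table: [624, 664, -, 133, 536, -, -, 826, -, -, -, -, 432]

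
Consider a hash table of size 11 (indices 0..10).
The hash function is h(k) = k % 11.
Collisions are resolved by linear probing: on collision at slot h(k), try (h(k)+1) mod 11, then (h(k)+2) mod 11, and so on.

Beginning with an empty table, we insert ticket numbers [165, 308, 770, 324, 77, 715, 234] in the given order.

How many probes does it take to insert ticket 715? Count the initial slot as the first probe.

5

Insert 165: h=0, slot 0 empty -> index 0.
Insert 308: h=0, slot 0 occupied -> index 1.
Insert 770: h=0, slots 0,1 occupied -> index 2.
Insert 324: h=5, slot 5 empty -> index 5.
Insert 77: h=0, slots 0,1,2 occupied -> index 3.
Insert 715: h=0, slots 0,1,2,3 occupied -> index 4.
Insert 234: h=3, slots 3,4,5 occupied -> index 6.
Table: [165, 308, 770, 77, 715, 324, 234, —, —, —, —]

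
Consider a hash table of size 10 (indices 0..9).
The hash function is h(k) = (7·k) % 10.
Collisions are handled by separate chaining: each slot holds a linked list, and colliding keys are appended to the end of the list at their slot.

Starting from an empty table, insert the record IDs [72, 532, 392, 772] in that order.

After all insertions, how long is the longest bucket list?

Insert 72: h=4, bucket 4 empty → new chain.
Insert 532: h=4, bucket 4 nonempty → append to chain.
Insert 392: h=4, bucket 4 nonempty → append to chain.
Insert 772: h=4, bucket 4 nonempty → append to chain.
Final buckets:
0: _
1: _
2: _
3: _
4: 72 -> 532 -> 392 -> 772
5: _
6: _
7: _
8: _
9: _

4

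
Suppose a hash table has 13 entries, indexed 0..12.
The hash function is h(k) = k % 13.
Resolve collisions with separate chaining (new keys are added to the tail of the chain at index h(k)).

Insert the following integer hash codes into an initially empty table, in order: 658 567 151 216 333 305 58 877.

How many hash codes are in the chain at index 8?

658 → bucket 8
567 → bucket 8 (collision)
151 → bucket 8 (collision)
216 → bucket 8 (collision)
333 → bucket 8 (collision)
305 → bucket 6
58 → bucket 6 (collision)
877 → bucket 6 (collision)
Final buckets:
0: ∅
1: ∅
2: ∅
3: ∅
4: ∅
5: ∅
6: 305 -> 58 -> 877
7: ∅
8: 658 -> 567 -> 151 -> 216 -> 333
9: ∅
10: ∅
11: ∅
12: ∅

5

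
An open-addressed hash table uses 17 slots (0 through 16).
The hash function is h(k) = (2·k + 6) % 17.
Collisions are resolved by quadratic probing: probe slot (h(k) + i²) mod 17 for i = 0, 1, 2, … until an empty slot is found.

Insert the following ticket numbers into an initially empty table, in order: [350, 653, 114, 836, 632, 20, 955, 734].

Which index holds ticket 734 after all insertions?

Insert 350: h=9, slot 9 empty → index 9.
Insert 653: h=3, slot 3 empty → index 3.
Insert 114: h=13, slot 13 empty → index 13.
Insert 836: h=12, slot 12 empty → index 12.
Insert 632: h=12, slots 12,13 occupied → index 16.
Insert 20: h=12, slots 12,13,16 occupied → index 4.
Insert 955: h=12, slots 12,13,16,4 occupied → index 11.
Insert 734: h=12, slots 12,13,16,4,11,3 occupied → index 14.
Table: [_, _, _, 653, 20, _, _, _, _, 350, _, 955, 836, 114, 734, _, 632]

14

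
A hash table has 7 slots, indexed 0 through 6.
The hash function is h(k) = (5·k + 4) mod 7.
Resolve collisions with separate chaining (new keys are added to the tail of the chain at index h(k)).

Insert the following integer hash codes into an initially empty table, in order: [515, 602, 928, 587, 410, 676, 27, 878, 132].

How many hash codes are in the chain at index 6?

3

Insert 515: h=3, bucket 3 empty -> new chain.
Insert 602: h=4, bucket 4 empty -> new chain.
Insert 928: h=3, bucket 3 nonempty -> append to chain.
Insert 587: h=6, bucket 6 empty -> new chain.
Insert 410: h=3, bucket 3 nonempty -> append to chain.
Insert 676: h=3, bucket 3 nonempty -> append to chain.
Insert 27: h=6, bucket 6 nonempty -> append to chain.
Insert 878: h=5, bucket 5 empty -> new chain.
Insert 132: h=6, bucket 6 nonempty -> append to chain.
Final buckets:
0: -
1: -
2: -
3: 515 -> 928 -> 410 -> 676
4: 602
5: 878
6: 587 -> 27 -> 132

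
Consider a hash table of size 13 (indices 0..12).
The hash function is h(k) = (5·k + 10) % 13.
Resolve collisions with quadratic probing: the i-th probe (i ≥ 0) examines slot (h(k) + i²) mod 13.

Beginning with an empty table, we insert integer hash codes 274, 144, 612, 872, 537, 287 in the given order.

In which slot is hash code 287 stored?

274: h=2 -> slot 2
144: h=2, probe 2,3 -> slot 3
612: h=2, probe 2,3,6 -> slot 6
872: h=2, probe 2,3,6,11 -> slot 11
537: h=4 -> slot 4
287: h=2, probe 2,3,6,11,5 -> slot 5
Table: [—, —, 274, 144, 537, 287, 612, —, —, —, —, 872, —]

5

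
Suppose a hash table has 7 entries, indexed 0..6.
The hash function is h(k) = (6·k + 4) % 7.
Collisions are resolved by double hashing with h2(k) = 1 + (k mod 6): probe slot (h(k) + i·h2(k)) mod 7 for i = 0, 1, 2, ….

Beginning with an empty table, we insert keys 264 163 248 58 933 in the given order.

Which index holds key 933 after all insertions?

3

264 hashes to 6; slot 6 is free => place at 6.
163 hashes to 2; slot 2 is free => place at 2.
248 hashes to 1; slot 1 is free => place at 1.
58 hashes to 2, h2=5; 2 taken => place at 0.
933 hashes to 2, h2=4; 2,6 taken => place at 3.
Table: [58, 248, 163, 933, ., ., 264]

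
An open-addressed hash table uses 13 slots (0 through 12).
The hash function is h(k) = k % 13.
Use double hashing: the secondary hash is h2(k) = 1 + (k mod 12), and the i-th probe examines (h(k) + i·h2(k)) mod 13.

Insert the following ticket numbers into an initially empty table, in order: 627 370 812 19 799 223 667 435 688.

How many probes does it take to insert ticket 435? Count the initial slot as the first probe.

4

Insert 627: h=3, slot 3 empty -> index 3.
Insert 370: h=6, slot 6 empty -> index 6.
Insert 812: h=6, h2=9, slot 6 occupied -> index 2.
Insert 19: h=6, h2=8, slot 6 occupied -> index 1.
Insert 799: h=6, h2=8, slots 6,1 occupied -> index 9.
Insert 223: h=2, h2=8, slot 2 occupied -> index 10.
Insert 667: h=4, slot 4 empty -> index 4.
Insert 435: h=6, h2=4, slots 6,10,1 occupied -> index 5.
Insert 688: h=12, slot 12 empty -> index 12.
Table: [., 19, 812, 627, 667, 435, 370, ., ., 799, 223, ., 688]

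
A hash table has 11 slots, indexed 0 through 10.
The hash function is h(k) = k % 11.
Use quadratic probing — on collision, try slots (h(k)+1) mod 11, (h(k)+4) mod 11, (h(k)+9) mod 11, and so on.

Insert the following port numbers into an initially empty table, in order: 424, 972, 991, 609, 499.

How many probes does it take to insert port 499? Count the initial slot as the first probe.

Insert 424: h=6, slot 6 empty -> index 6.
Insert 972: h=4, slot 4 empty -> index 4.
Insert 991: h=1, slot 1 empty -> index 1.
Insert 609: h=4, slot 4 occupied -> index 5.
Insert 499: h=4, slots 4,5 occupied -> index 8.
Table: [., 991, ., ., 972, 609, 424, ., 499, ., .]

3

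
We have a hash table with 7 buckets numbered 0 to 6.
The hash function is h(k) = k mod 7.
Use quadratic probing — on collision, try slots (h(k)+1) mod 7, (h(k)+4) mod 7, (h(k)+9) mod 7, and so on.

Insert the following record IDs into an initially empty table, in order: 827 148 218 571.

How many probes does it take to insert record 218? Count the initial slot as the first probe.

3

Insert 827: h=1, slot 1 empty -> index 1.
Insert 148: h=1, slot 1 occupied -> index 2.
Insert 218: h=1, slots 1,2 occupied -> index 5.
Insert 571: h=4, slot 4 empty -> index 4.
Table: [-, 827, 148, -, 571, 218, -]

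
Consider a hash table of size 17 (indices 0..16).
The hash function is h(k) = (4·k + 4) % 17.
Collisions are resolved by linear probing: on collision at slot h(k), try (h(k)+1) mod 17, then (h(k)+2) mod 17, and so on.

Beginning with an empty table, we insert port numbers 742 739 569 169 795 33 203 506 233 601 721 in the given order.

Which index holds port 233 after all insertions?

7

742: h=14 → slot 14
739: h=2 → slot 2
569: h=2, probe 2,3 → slot 3
169: h=0 → slot 0
795: h=5 → slot 5
33: h=0, probe 0,1 → slot 1
203: h=0, probe 0,1,2,3,4 → slot 4
506: h=5, probe 5,6 → slot 6
233: h=1, probe 1,2,3,4,5,6,7 → slot 7
601: h=11 → slot 11
721: h=15 → slot 15
Table: [169, 33, 739, 569, 203, 795, 506, 233, ., ., ., 601, ., ., 742, 721, .]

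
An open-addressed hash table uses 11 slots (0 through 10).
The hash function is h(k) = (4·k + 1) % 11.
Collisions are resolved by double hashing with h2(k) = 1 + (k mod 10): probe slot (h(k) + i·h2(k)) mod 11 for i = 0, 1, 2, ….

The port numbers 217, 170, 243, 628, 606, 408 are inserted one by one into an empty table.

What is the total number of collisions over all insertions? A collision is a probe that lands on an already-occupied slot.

6

217: h=0 → slot 0
170: h=10 → slot 10
243: h=5 → slot 5
628: h=5, h2=9, probe 5,3 → slot 3
606: h=5, h2=7, probe 5,1 → slot 1
408: h=5, h2=9, probe 5,3,1,10,8 → slot 8
Table: [217, 606, ∅, 628, ∅, 243, ∅, ∅, 408, ∅, 170]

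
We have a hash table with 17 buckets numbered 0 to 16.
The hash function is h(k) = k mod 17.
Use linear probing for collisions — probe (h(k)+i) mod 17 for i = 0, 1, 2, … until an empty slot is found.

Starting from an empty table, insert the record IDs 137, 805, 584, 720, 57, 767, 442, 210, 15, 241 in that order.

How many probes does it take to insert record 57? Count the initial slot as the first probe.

Insert 137: h=1, slot 1 empty → index 1.
Insert 805: h=6, slot 6 empty → index 6.
Insert 584: h=6, slot 6 occupied → index 7.
Insert 720: h=6, slots 6,7 occupied → index 8.
Insert 57: h=6, slots 6,7,8 occupied → index 9.
Insert 767: h=2, slot 2 empty → index 2.
Insert 442: h=0, slot 0 empty → index 0.
Insert 210: h=6, slots 6,7,8,9 occupied → index 10.
Insert 15: h=15, slot 15 empty → index 15.
Insert 241: h=3, slot 3 empty → index 3.
Table: [442, 137, 767, 241, _, _, 805, 584, 720, 57, 210, _, _, _, _, 15, _]

4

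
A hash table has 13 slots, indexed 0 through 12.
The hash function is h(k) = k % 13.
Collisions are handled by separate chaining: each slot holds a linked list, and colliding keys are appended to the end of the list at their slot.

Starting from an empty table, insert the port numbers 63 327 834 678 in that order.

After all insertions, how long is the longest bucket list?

3

Insert 63: h=11, bucket 11 empty -> new chain.
Insert 327: h=2, bucket 2 empty -> new chain.
Insert 834: h=2, bucket 2 nonempty -> append to chain.
Insert 678: h=2, bucket 2 nonempty -> append to chain.
Final buckets:
0: .
1: .
2: 327 -> 834 -> 678
3: .
4: .
5: .
6: .
7: .
8: .
9: .
10: .
11: 63
12: .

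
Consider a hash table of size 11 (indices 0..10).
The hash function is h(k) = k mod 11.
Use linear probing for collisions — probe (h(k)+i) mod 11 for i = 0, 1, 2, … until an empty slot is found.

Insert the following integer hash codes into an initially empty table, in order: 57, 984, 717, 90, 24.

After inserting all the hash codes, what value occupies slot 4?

90

57 hashes to 2; slot 2 is free => place at 2.
984 hashes to 5; slot 5 is free => place at 5.
717 hashes to 2; 2 taken => place at 3.
90 hashes to 2; 2,3 taken => place at 4.
24 hashes to 2; 2,3,4,5 taken => place at 6.
Table: [_, _, 57, 717, 90, 984, 24, _, _, _, _]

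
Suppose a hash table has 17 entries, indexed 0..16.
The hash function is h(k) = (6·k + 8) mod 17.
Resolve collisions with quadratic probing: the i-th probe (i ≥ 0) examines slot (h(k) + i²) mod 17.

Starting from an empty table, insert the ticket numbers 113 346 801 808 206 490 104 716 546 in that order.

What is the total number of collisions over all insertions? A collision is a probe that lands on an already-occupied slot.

113: h=6 -> slot 6
346: h=10 -> slot 10
801: h=3 -> slot 3
808: h=11 -> slot 11
206: h=3, probe 3,4 -> slot 4
490: h=7 -> slot 7
104: h=3, probe 3,4,7,12 -> slot 12
716: h=3, probe 3,4,7,12,2 -> slot 2
546: h=3, probe 3,4,7,12,2,11,5 -> slot 5
Table: [_, _, 716, 801, 206, 546, 113, 490, _, _, 346, 808, 104, _, _, _, _]

14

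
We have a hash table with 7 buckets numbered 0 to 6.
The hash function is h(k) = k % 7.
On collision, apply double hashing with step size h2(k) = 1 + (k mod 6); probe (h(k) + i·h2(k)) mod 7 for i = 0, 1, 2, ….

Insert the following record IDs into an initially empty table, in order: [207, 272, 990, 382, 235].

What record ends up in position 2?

207: h=4 → slot 4
272: h=6 → slot 6
990: h=3 → slot 3
382: h=4, h2=5, probe 4,2 → slot 2
235: h=4, h2=2, probe 4,6,1 → slot 1
Table: [∅, 235, 382, 990, 207, ∅, 272]

382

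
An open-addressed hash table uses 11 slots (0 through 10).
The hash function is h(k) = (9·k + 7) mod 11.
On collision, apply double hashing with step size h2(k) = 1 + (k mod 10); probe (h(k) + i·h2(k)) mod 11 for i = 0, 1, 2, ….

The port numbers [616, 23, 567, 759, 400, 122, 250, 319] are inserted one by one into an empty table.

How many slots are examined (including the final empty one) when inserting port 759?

Insert 616: h=7, slot 7 empty → index 7.
Insert 23: h=5, slot 5 empty → index 5.
Insert 567: h=6, slot 6 empty → index 6.
Insert 759: h=7, h2=10, slots 7,6,5 occupied → index 4.
Insert 400: h=10, slot 10 empty → index 10.
Insert 122: h=5, h2=3, slot 5 occupied → index 8.
Insert 250: h=2, slot 2 empty → index 2.
Insert 319: h=7, h2=10, slots 7,6,5,4 occupied → index 3.
Table: [_, _, 250, 319, 759, 23, 567, 616, 122, _, 400]

4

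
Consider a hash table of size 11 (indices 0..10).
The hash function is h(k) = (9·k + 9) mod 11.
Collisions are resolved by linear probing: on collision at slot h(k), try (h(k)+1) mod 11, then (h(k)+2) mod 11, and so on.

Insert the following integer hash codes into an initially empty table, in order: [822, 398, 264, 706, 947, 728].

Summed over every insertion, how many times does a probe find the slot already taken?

4

Insert 822: h=4, slot 4 empty -> index 4.
Insert 398: h=5, slot 5 empty -> index 5.
Insert 264: h=9, slot 9 empty -> index 9.
Insert 706: h=5, slot 5 occupied -> index 6.
Insert 947: h=7, slot 7 empty -> index 7.
Insert 728: h=5, slots 5,6,7 occupied -> index 8.
Table: [_, _, _, _, 822, 398, 706, 947, 728, 264, _]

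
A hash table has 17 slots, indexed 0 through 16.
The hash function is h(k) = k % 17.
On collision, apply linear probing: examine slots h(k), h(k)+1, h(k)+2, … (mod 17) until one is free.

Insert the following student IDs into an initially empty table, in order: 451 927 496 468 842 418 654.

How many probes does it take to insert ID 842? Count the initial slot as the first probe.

451: h=9 => slot 9
927: h=9, probe 9,10 => slot 10
496: h=3 => slot 3
468: h=9, probe 9,10,11 => slot 11
842: h=9, probe 9,10,11,12 => slot 12
418: h=10, probe 10,11,12,13 => slot 13
654: h=8 => slot 8
Table: [., ., ., 496, ., ., ., ., 654, 451, 927, 468, 842, 418, ., ., .]

4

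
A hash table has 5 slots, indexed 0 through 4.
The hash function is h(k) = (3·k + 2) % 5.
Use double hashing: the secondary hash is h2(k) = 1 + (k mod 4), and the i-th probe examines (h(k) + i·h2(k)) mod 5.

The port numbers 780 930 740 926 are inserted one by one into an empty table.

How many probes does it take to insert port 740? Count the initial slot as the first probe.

780 hashes to 2; slot 2 is free -> place at 2.
930 hashes to 2, h2=3; 2 taken -> place at 0.
740 hashes to 2, h2=1; 2 taken -> place at 3.
926 hashes to 0, h2=3; 0,3 taken -> place at 1.
Table: [930, 926, 780, 740, —]

2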